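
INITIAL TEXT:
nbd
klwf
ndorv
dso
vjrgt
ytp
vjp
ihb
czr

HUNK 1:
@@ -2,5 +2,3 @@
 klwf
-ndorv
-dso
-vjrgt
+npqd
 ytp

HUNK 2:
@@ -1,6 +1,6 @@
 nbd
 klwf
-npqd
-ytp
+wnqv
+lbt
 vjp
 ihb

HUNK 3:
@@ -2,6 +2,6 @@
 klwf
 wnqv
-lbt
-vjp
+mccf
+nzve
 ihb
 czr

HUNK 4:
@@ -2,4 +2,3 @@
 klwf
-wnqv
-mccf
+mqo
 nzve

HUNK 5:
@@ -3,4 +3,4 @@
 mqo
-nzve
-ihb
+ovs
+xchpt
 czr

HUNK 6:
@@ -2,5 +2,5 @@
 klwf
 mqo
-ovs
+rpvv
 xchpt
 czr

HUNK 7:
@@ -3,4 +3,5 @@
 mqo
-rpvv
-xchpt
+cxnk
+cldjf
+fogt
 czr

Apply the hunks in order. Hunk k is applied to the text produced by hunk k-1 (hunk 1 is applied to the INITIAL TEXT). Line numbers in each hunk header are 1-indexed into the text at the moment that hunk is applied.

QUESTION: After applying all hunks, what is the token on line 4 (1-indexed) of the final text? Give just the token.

Hunk 1: at line 2 remove [ndorv,dso,vjrgt] add [npqd] -> 7 lines: nbd klwf npqd ytp vjp ihb czr
Hunk 2: at line 1 remove [npqd,ytp] add [wnqv,lbt] -> 7 lines: nbd klwf wnqv lbt vjp ihb czr
Hunk 3: at line 2 remove [lbt,vjp] add [mccf,nzve] -> 7 lines: nbd klwf wnqv mccf nzve ihb czr
Hunk 4: at line 2 remove [wnqv,mccf] add [mqo] -> 6 lines: nbd klwf mqo nzve ihb czr
Hunk 5: at line 3 remove [nzve,ihb] add [ovs,xchpt] -> 6 lines: nbd klwf mqo ovs xchpt czr
Hunk 6: at line 2 remove [ovs] add [rpvv] -> 6 lines: nbd klwf mqo rpvv xchpt czr
Hunk 7: at line 3 remove [rpvv,xchpt] add [cxnk,cldjf,fogt] -> 7 lines: nbd klwf mqo cxnk cldjf fogt czr
Final line 4: cxnk

Answer: cxnk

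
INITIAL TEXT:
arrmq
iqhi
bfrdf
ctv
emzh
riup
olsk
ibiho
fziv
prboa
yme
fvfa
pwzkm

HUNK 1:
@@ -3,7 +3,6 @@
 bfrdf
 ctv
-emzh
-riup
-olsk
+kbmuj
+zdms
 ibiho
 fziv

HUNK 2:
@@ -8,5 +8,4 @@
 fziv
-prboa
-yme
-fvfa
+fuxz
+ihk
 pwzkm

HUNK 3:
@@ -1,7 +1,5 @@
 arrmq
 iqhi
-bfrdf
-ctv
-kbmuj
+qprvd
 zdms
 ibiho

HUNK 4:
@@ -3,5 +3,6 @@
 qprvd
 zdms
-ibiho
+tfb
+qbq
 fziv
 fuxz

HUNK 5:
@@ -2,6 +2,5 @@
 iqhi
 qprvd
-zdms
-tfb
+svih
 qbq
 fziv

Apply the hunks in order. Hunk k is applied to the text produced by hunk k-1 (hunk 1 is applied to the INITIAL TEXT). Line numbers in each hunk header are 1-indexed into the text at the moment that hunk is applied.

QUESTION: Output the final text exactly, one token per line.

Answer: arrmq
iqhi
qprvd
svih
qbq
fziv
fuxz
ihk
pwzkm

Derivation:
Hunk 1: at line 3 remove [emzh,riup,olsk] add [kbmuj,zdms] -> 12 lines: arrmq iqhi bfrdf ctv kbmuj zdms ibiho fziv prboa yme fvfa pwzkm
Hunk 2: at line 8 remove [prboa,yme,fvfa] add [fuxz,ihk] -> 11 lines: arrmq iqhi bfrdf ctv kbmuj zdms ibiho fziv fuxz ihk pwzkm
Hunk 3: at line 1 remove [bfrdf,ctv,kbmuj] add [qprvd] -> 9 lines: arrmq iqhi qprvd zdms ibiho fziv fuxz ihk pwzkm
Hunk 4: at line 3 remove [ibiho] add [tfb,qbq] -> 10 lines: arrmq iqhi qprvd zdms tfb qbq fziv fuxz ihk pwzkm
Hunk 5: at line 2 remove [zdms,tfb] add [svih] -> 9 lines: arrmq iqhi qprvd svih qbq fziv fuxz ihk pwzkm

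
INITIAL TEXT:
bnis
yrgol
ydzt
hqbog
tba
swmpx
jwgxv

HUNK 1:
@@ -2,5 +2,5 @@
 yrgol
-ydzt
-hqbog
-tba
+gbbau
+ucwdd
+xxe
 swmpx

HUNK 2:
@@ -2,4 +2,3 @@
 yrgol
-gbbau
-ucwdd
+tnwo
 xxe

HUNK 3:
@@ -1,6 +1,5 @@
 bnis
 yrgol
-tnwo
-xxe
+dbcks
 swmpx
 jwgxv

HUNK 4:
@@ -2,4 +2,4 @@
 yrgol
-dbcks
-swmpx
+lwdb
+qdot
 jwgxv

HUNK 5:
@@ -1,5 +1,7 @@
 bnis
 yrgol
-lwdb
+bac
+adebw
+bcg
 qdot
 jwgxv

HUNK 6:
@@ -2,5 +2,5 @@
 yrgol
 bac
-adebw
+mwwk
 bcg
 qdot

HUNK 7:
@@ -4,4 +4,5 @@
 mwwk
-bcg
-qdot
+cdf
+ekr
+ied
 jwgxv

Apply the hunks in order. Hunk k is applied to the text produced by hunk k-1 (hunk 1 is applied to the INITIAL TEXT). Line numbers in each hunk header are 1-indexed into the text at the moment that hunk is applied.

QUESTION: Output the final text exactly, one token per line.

Answer: bnis
yrgol
bac
mwwk
cdf
ekr
ied
jwgxv

Derivation:
Hunk 1: at line 2 remove [ydzt,hqbog,tba] add [gbbau,ucwdd,xxe] -> 7 lines: bnis yrgol gbbau ucwdd xxe swmpx jwgxv
Hunk 2: at line 2 remove [gbbau,ucwdd] add [tnwo] -> 6 lines: bnis yrgol tnwo xxe swmpx jwgxv
Hunk 3: at line 1 remove [tnwo,xxe] add [dbcks] -> 5 lines: bnis yrgol dbcks swmpx jwgxv
Hunk 4: at line 2 remove [dbcks,swmpx] add [lwdb,qdot] -> 5 lines: bnis yrgol lwdb qdot jwgxv
Hunk 5: at line 1 remove [lwdb] add [bac,adebw,bcg] -> 7 lines: bnis yrgol bac adebw bcg qdot jwgxv
Hunk 6: at line 2 remove [adebw] add [mwwk] -> 7 lines: bnis yrgol bac mwwk bcg qdot jwgxv
Hunk 7: at line 4 remove [bcg,qdot] add [cdf,ekr,ied] -> 8 lines: bnis yrgol bac mwwk cdf ekr ied jwgxv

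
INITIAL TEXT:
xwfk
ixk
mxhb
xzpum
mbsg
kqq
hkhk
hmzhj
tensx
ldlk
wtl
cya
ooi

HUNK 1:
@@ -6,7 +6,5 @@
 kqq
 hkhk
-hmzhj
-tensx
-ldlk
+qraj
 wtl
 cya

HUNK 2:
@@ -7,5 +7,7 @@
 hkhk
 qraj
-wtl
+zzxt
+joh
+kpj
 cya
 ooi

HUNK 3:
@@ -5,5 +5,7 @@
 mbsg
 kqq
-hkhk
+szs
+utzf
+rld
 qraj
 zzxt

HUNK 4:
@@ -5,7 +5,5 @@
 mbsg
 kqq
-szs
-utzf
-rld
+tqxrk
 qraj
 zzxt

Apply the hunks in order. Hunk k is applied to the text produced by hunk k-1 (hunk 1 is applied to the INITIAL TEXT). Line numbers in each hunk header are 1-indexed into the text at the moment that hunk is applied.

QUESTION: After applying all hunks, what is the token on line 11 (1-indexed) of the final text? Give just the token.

Answer: kpj

Derivation:
Hunk 1: at line 6 remove [hmzhj,tensx,ldlk] add [qraj] -> 11 lines: xwfk ixk mxhb xzpum mbsg kqq hkhk qraj wtl cya ooi
Hunk 2: at line 7 remove [wtl] add [zzxt,joh,kpj] -> 13 lines: xwfk ixk mxhb xzpum mbsg kqq hkhk qraj zzxt joh kpj cya ooi
Hunk 3: at line 5 remove [hkhk] add [szs,utzf,rld] -> 15 lines: xwfk ixk mxhb xzpum mbsg kqq szs utzf rld qraj zzxt joh kpj cya ooi
Hunk 4: at line 5 remove [szs,utzf,rld] add [tqxrk] -> 13 lines: xwfk ixk mxhb xzpum mbsg kqq tqxrk qraj zzxt joh kpj cya ooi
Final line 11: kpj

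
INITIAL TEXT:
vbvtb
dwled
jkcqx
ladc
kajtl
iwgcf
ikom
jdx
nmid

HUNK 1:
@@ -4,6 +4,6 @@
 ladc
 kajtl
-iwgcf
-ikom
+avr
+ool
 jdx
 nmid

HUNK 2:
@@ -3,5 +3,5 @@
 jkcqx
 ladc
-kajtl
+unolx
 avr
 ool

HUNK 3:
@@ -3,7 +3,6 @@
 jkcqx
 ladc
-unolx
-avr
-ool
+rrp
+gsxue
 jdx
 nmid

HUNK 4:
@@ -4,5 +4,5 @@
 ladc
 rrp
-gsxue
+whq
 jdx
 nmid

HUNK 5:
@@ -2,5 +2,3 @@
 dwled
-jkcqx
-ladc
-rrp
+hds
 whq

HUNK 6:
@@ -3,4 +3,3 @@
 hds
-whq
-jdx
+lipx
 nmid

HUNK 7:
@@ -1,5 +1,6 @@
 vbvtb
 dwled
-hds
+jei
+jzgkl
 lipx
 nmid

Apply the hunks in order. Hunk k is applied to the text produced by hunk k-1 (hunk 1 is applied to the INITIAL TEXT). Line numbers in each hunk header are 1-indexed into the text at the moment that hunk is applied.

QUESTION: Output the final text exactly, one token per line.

Hunk 1: at line 4 remove [iwgcf,ikom] add [avr,ool] -> 9 lines: vbvtb dwled jkcqx ladc kajtl avr ool jdx nmid
Hunk 2: at line 3 remove [kajtl] add [unolx] -> 9 lines: vbvtb dwled jkcqx ladc unolx avr ool jdx nmid
Hunk 3: at line 3 remove [unolx,avr,ool] add [rrp,gsxue] -> 8 lines: vbvtb dwled jkcqx ladc rrp gsxue jdx nmid
Hunk 4: at line 4 remove [gsxue] add [whq] -> 8 lines: vbvtb dwled jkcqx ladc rrp whq jdx nmid
Hunk 5: at line 2 remove [jkcqx,ladc,rrp] add [hds] -> 6 lines: vbvtb dwled hds whq jdx nmid
Hunk 6: at line 3 remove [whq,jdx] add [lipx] -> 5 lines: vbvtb dwled hds lipx nmid
Hunk 7: at line 1 remove [hds] add [jei,jzgkl] -> 6 lines: vbvtb dwled jei jzgkl lipx nmid

Answer: vbvtb
dwled
jei
jzgkl
lipx
nmid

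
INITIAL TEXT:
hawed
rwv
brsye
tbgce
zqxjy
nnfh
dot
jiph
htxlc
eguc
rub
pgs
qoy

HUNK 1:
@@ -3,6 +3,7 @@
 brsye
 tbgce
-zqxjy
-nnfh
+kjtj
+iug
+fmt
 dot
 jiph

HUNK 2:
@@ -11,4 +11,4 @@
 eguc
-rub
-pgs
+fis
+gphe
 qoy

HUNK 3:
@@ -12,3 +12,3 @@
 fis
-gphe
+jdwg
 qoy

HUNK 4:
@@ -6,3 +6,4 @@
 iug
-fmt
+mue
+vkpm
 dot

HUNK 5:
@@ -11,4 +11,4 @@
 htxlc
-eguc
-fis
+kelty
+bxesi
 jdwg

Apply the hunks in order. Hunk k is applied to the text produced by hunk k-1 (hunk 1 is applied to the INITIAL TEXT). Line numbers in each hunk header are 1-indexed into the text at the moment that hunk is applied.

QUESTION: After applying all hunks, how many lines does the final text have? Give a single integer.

Hunk 1: at line 3 remove [zqxjy,nnfh] add [kjtj,iug,fmt] -> 14 lines: hawed rwv brsye tbgce kjtj iug fmt dot jiph htxlc eguc rub pgs qoy
Hunk 2: at line 11 remove [rub,pgs] add [fis,gphe] -> 14 lines: hawed rwv brsye tbgce kjtj iug fmt dot jiph htxlc eguc fis gphe qoy
Hunk 3: at line 12 remove [gphe] add [jdwg] -> 14 lines: hawed rwv brsye tbgce kjtj iug fmt dot jiph htxlc eguc fis jdwg qoy
Hunk 4: at line 6 remove [fmt] add [mue,vkpm] -> 15 lines: hawed rwv brsye tbgce kjtj iug mue vkpm dot jiph htxlc eguc fis jdwg qoy
Hunk 5: at line 11 remove [eguc,fis] add [kelty,bxesi] -> 15 lines: hawed rwv brsye tbgce kjtj iug mue vkpm dot jiph htxlc kelty bxesi jdwg qoy
Final line count: 15

Answer: 15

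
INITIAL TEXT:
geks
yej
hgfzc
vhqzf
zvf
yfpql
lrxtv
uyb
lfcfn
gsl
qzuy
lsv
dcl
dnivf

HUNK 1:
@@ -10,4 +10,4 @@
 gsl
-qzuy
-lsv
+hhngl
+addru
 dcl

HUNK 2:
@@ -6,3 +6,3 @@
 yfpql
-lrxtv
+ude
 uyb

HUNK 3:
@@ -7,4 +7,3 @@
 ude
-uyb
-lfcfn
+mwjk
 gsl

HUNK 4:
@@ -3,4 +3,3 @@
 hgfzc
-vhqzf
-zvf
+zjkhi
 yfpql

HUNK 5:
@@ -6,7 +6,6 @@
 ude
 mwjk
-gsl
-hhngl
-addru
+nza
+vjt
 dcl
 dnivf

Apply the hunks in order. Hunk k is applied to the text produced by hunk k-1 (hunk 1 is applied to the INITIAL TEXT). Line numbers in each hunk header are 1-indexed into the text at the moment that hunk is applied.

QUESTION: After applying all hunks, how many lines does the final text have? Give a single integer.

Answer: 11

Derivation:
Hunk 1: at line 10 remove [qzuy,lsv] add [hhngl,addru] -> 14 lines: geks yej hgfzc vhqzf zvf yfpql lrxtv uyb lfcfn gsl hhngl addru dcl dnivf
Hunk 2: at line 6 remove [lrxtv] add [ude] -> 14 lines: geks yej hgfzc vhqzf zvf yfpql ude uyb lfcfn gsl hhngl addru dcl dnivf
Hunk 3: at line 7 remove [uyb,lfcfn] add [mwjk] -> 13 lines: geks yej hgfzc vhqzf zvf yfpql ude mwjk gsl hhngl addru dcl dnivf
Hunk 4: at line 3 remove [vhqzf,zvf] add [zjkhi] -> 12 lines: geks yej hgfzc zjkhi yfpql ude mwjk gsl hhngl addru dcl dnivf
Hunk 5: at line 6 remove [gsl,hhngl,addru] add [nza,vjt] -> 11 lines: geks yej hgfzc zjkhi yfpql ude mwjk nza vjt dcl dnivf
Final line count: 11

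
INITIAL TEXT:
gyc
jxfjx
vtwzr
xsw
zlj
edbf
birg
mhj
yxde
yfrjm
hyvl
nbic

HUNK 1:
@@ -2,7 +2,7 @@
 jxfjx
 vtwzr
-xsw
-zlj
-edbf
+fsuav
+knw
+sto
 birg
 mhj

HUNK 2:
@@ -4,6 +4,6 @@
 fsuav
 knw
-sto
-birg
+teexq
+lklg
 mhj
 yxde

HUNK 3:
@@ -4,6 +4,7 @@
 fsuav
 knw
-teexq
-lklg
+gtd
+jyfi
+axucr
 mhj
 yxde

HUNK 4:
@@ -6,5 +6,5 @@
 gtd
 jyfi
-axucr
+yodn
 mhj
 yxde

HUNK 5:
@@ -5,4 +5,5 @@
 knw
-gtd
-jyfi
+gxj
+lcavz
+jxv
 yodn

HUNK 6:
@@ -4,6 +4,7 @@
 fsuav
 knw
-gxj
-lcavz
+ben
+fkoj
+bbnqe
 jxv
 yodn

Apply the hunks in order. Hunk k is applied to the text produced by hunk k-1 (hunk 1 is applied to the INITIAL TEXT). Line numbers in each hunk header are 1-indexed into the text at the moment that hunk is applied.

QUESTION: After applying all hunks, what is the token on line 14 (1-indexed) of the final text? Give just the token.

Hunk 1: at line 2 remove [xsw,zlj,edbf] add [fsuav,knw,sto] -> 12 lines: gyc jxfjx vtwzr fsuav knw sto birg mhj yxde yfrjm hyvl nbic
Hunk 2: at line 4 remove [sto,birg] add [teexq,lklg] -> 12 lines: gyc jxfjx vtwzr fsuav knw teexq lklg mhj yxde yfrjm hyvl nbic
Hunk 3: at line 4 remove [teexq,lklg] add [gtd,jyfi,axucr] -> 13 lines: gyc jxfjx vtwzr fsuav knw gtd jyfi axucr mhj yxde yfrjm hyvl nbic
Hunk 4: at line 6 remove [axucr] add [yodn] -> 13 lines: gyc jxfjx vtwzr fsuav knw gtd jyfi yodn mhj yxde yfrjm hyvl nbic
Hunk 5: at line 5 remove [gtd,jyfi] add [gxj,lcavz,jxv] -> 14 lines: gyc jxfjx vtwzr fsuav knw gxj lcavz jxv yodn mhj yxde yfrjm hyvl nbic
Hunk 6: at line 4 remove [gxj,lcavz] add [ben,fkoj,bbnqe] -> 15 lines: gyc jxfjx vtwzr fsuav knw ben fkoj bbnqe jxv yodn mhj yxde yfrjm hyvl nbic
Final line 14: hyvl

Answer: hyvl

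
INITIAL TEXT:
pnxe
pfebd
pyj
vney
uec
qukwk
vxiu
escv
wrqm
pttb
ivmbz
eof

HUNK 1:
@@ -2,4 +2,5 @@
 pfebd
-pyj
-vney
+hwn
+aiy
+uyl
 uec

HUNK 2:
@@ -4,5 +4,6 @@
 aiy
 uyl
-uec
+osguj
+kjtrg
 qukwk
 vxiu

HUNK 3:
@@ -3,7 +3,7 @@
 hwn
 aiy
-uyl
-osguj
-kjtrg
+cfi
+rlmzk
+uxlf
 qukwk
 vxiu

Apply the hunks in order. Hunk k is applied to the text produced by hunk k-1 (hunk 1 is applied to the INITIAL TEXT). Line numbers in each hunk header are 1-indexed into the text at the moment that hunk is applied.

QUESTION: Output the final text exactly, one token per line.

Hunk 1: at line 2 remove [pyj,vney] add [hwn,aiy,uyl] -> 13 lines: pnxe pfebd hwn aiy uyl uec qukwk vxiu escv wrqm pttb ivmbz eof
Hunk 2: at line 4 remove [uec] add [osguj,kjtrg] -> 14 lines: pnxe pfebd hwn aiy uyl osguj kjtrg qukwk vxiu escv wrqm pttb ivmbz eof
Hunk 3: at line 3 remove [uyl,osguj,kjtrg] add [cfi,rlmzk,uxlf] -> 14 lines: pnxe pfebd hwn aiy cfi rlmzk uxlf qukwk vxiu escv wrqm pttb ivmbz eof

Answer: pnxe
pfebd
hwn
aiy
cfi
rlmzk
uxlf
qukwk
vxiu
escv
wrqm
pttb
ivmbz
eof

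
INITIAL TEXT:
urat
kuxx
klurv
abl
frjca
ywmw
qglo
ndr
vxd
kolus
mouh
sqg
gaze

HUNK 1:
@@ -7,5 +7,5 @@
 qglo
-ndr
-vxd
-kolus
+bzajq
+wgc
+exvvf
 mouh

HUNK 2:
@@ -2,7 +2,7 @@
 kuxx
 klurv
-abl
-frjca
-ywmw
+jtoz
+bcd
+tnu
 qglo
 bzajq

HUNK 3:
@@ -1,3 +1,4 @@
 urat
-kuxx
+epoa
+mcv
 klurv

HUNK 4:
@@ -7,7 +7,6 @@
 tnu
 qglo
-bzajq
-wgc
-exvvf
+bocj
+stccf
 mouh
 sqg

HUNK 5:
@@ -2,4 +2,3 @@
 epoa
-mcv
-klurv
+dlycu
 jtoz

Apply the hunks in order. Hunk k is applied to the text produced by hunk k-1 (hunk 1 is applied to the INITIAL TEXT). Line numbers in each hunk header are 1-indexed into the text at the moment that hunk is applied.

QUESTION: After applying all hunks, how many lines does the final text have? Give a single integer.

Hunk 1: at line 7 remove [ndr,vxd,kolus] add [bzajq,wgc,exvvf] -> 13 lines: urat kuxx klurv abl frjca ywmw qglo bzajq wgc exvvf mouh sqg gaze
Hunk 2: at line 2 remove [abl,frjca,ywmw] add [jtoz,bcd,tnu] -> 13 lines: urat kuxx klurv jtoz bcd tnu qglo bzajq wgc exvvf mouh sqg gaze
Hunk 3: at line 1 remove [kuxx] add [epoa,mcv] -> 14 lines: urat epoa mcv klurv jtoz bcd tnu qglo bzajq wgc exvvf mouh sqg gaze
Hunk 4: at line 7 remove [bzajq,wgc,exvvf] add [bocj,stccf] -> 13 lines: urat epoa mcv klurv jtoz bcd tnu qglo bocj stccf mouh sqg gaze
Hunk 5: at line 2 remove [mcv,klurv] add [dlycu] -> 12 lines: urat epoa dlycu jtoz bcd tnu qglo bocj stccf mouh sqg gaze
Final line count: 12

Answer: 12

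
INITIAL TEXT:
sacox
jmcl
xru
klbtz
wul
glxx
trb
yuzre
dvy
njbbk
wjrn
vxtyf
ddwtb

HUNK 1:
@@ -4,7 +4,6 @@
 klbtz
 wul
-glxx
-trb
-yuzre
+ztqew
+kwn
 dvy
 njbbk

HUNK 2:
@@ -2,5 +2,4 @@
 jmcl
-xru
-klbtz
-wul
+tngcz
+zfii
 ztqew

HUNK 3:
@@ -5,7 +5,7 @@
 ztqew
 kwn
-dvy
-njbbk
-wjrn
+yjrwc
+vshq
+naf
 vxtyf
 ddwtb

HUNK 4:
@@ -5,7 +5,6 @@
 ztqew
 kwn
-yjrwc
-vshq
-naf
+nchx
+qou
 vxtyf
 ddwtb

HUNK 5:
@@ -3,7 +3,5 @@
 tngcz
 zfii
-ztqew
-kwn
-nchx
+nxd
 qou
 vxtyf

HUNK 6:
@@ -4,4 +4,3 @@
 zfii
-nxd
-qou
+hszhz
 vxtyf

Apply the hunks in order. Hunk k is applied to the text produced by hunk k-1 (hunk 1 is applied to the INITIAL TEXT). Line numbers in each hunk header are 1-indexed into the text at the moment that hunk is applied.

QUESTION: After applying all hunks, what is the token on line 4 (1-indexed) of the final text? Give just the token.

Hunk 1: at line 4 remove [glxx,trb,yuzre] add [ztqew,kwn] -> 12 lines: sacox jmcl xru klbtz wul ztqew kwn dvy njbbk wjrn vxtyf ddwtb
Hunk 2: at line 2 remove [xru,klbtz,wul] add [tngcz,zfii] -> 11 lines: sacox jmcl tngcz zfii ztqew kwn dvy njbbk wjrn vxtyf ddwtb
Hunk 3: at line 5 remove [dvy,njbbk,wjrn] add [yjrwc,vshq,naf] -> 11 lines: sacox jmcl tngcz zfii ztqew kwn yjrwc vshq naf vxtyf ddwtb
Hunk 4: at line 5 remove [yjrwc,vshq,naf] add [nchx,qou] -> 10 lines: sacox jmcl tngcz zfii ztqew kwn nchx qou vxtyf ddwtb
Hunk 5: at line 3 remove [ztqew,kwn,nchx] add [nxd] -> 8 lines: sacox jmcl tngcz zfii nxd qou vxtyf ddwtb
Hunk 6: at line 4 remove [nxd,qou] add [hszhz] -> 7 lines: sacox jmcl tngcz zfii hszhz vxtyf ddwtb
Final line 4: zfii

Answer: zfii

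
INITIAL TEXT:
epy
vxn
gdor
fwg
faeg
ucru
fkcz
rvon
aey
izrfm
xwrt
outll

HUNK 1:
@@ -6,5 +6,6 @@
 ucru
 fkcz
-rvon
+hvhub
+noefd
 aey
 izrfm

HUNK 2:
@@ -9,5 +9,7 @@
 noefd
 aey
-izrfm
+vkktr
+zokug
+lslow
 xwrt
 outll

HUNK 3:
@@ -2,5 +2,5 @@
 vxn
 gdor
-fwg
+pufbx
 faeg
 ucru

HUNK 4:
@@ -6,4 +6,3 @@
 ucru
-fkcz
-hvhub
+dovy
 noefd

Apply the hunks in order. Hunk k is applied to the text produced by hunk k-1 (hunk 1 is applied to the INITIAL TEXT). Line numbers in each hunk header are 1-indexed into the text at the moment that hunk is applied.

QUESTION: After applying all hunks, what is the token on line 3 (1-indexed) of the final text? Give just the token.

Answer: gdor

Derivation:
Hunk 1: at line 6 remove [rvon] add [hvhub,noefd] -> 13 lines: epy vxn gdor fwg faeg ucru fkcz hvhub noefd aey izrfm xwrt outll
Hunk 2: at line 9 remove [izrfm] add [vkktr,zokug,lslow] -> 15 lines: epy vxn gdor fwg faeg ucru fkcz hvhub noefd aey vkktr zokug lslow xwrt outll
Hunk 3: at line 2 remove [fwg] add [pufbx] -> 15 lines: epy vxn gdor pufbx faeg ucru fkcz hvhub noefd aey vkktr zokug lslow xwrt outll
Hunk 4: at line 6 remove [fkcz,hvhub] add [dovy] -> 14 lines: epy vxn gdor pufbx faeg ucru dovy noefd aey vkktr zokug lslow xwrt outll
Final line 3: gdor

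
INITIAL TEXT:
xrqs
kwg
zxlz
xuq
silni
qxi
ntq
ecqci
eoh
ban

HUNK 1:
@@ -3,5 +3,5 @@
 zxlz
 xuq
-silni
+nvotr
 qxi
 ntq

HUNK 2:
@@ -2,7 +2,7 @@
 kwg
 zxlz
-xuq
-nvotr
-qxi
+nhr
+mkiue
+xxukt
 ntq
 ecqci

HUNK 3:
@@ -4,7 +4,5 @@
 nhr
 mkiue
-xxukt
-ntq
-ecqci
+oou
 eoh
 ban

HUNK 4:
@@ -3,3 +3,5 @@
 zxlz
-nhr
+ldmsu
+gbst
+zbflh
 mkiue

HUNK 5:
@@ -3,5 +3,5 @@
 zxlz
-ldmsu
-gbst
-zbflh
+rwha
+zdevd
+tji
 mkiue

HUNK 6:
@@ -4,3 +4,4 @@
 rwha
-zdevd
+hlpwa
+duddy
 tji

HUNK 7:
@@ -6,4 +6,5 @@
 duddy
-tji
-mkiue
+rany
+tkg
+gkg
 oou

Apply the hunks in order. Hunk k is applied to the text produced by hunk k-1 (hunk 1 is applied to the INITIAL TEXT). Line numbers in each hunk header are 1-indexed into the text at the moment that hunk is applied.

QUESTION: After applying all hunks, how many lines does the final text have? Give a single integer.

Answer: 12

Derivation:
Hunk 1: at line 3 remove [silni] add [nvotr] -> 10 lines: xrqs kwg zxlz xuq nvotr qxi ntq ecqci eoh ban
Hunk 2: at line 2 remove [xuq,nvotr,qxi] add [nhr,mkiue,xxukt] -> 10 lines: xrqs kwg zxlz nhr mkiue xxukt ntq ecqci eoh ban
Hunk 3: at line 4 remove [xxukt,ntq,ecqci] add [oou] -> 8 lines: xrqs kwg zxlz nhr mkiue oou eoh ban
Hunk 4: at line 3 remove [nhr] add [ldmsu,gbst,zbflh] -> 10 lines: xrqs kwg zxlz ldmsu gbst zbflh mkiue oou eoh ban
Hunk 5: at line 3 remove [ldmsu,gbst,zbflh] add [rwha,zdevd,tji] -> 10 lines: xrqs kwg zxlz rwha zdevd tji mkiue oou eoh ban
Hunk 6: at line 4 remove [zdevd] add [hlpwa,duddy] -> 11 lines: xrqs kwg zxlz rwha hlpwa duddy tji mkiue oou eoh ban
Hunk 7: at line 6 remove [tji,mkiue] add [rany,tkg,gkg] -> 12 lines: xrqs kwg zxlz rwha hlpwa duddy rany tkg gkg oou eoh ban
Final line count: 12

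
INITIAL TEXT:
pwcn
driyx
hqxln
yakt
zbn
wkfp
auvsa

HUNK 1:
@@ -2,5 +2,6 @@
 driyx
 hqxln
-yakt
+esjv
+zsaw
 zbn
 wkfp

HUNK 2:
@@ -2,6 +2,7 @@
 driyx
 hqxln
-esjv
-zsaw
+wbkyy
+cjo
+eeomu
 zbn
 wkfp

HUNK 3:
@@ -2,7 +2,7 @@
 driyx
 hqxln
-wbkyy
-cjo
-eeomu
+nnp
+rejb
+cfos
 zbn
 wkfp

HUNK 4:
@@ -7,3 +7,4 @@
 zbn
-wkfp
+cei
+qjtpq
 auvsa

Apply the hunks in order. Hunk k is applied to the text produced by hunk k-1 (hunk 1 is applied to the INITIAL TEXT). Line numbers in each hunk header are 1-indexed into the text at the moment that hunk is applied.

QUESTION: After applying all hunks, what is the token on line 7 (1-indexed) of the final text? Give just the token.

Hunk 1: at line 2 remove [yakt] add [esjv,zsaw] -> 8 lines: pwcn driyx hqxln esjv zsaw zbn wkfp auvsa
Hunk 2: at line 2 remove [esjv,zsaw] add [wbkyy,cjo,eeomu] -> 9 lines: pwcn driyx hqxln wbkyy cjo eeomu zbn wkfp auvsa
Hunk 3: at line 2 remove [wbkyy,cjo,eeomu] add [nnp,rejb,cfos] -> 9 lines: pwcn driyx hqxln nnp rejb cfos zbn wkfp auvsa
Hunk 4: at line 7 remove [wkfp] add [cei,qjtpq] -> 10 lines: pwcn driyx hqxln nnp rejb cfos zbn cei qjtpq auvsa
Final line 7: zbn

Answer: zbn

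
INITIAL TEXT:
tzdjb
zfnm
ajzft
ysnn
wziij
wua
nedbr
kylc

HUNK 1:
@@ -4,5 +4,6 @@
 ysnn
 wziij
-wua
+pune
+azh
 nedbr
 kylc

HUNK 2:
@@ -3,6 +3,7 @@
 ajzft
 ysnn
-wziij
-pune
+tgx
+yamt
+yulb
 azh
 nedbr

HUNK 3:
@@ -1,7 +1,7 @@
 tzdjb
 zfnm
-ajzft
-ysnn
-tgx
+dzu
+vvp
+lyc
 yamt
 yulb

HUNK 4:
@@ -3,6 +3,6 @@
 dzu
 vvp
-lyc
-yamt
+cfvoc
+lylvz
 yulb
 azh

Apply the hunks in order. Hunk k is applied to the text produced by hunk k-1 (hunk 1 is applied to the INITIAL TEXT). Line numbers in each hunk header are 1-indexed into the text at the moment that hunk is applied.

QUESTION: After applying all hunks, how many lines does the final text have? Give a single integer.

Hunk 1: at line 4 remove [wua] add [pune,azh] -> 9 lines: tzdjb zfnm ajzft ysnn wziij pune azh nedbr kylc
Hunk 2: at line 3 remove [wziij,pune] add [tgx,yamt,yulb] -> 10 lines: tzdjb zfnm ajzft ysnn tgx yamt yulb azh nedbr kylc
Hunk 3: at line 1 remove [ajzft,ysnn,tgx] add [dzu,vvp,lyc] -> 10 lines: tzdjb zfnm dzu vvp lyc yamt yulb azh nedbr kylc
Hunk 4: at line 3 remove [lyc,yamt] add [cfvoc,lylvz] -> 10 lines: tzdjb zfnm dzu vvp cfvoc lylvz yulb azh nedbr kylc
Final line count: 10

Answer: 10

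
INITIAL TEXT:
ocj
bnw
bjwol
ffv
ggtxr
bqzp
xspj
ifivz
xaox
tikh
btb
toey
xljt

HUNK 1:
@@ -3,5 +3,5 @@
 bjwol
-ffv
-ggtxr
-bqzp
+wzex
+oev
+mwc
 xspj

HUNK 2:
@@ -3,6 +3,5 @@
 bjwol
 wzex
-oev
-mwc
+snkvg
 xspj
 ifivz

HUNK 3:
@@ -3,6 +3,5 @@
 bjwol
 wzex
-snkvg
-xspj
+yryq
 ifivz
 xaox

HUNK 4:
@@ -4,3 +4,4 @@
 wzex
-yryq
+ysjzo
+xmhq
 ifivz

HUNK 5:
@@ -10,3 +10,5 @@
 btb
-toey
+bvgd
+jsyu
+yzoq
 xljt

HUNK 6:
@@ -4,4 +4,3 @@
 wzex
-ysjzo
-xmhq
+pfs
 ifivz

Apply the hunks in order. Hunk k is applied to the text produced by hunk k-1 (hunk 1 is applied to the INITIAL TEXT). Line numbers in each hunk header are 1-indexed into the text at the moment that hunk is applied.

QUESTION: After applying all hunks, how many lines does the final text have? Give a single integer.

Answer: 13

Derivation:
Hunk 1: at line 3 remove [ffv,ggtxr,bqzp] add [wzex,oev,mwc] -> 13 lines: ocj bnw bjwol wzex oev mwc xspj ifivz xaox tikh btb toey xljt
Hunk 2: at line 3 remove [oev,mwc] add [snkvg] -> 12 lines: ocj bnw bjwol wzex snkvg xspj ifivz xaox tikh btb toey xljt
Hunk 3: at line 3 remove [snkvg,xspj] add [yryq] -> 11 lines: ocj bnw bjwol wzex yryq ifivz xaox tikh btb toey xljt
Hunk 4: at line 4 remove [yryq] add [ysjzo,xmhq] -> 12 lines: ocj bnw bjwol wzex ysjzo xmhq ifivz xaox tikh btb toey xljt
Hunk 5: at line 10 remove [toey] add [bvgd,jsyu,yzoq] -> 14 lines: ocj bnw bjwol wzex ysjzo xmhq ifivz xaox tikh btb bvgd jsyu yzoq xljt
Hunk 6: at line 4 remove [ysjzo,xmhq] add [pfs] -> 13 lines: ocj bnw bjwol wzex pfs ifivz xaox tikh btb bvgd jsyu yzoq xljt
Final line count: 13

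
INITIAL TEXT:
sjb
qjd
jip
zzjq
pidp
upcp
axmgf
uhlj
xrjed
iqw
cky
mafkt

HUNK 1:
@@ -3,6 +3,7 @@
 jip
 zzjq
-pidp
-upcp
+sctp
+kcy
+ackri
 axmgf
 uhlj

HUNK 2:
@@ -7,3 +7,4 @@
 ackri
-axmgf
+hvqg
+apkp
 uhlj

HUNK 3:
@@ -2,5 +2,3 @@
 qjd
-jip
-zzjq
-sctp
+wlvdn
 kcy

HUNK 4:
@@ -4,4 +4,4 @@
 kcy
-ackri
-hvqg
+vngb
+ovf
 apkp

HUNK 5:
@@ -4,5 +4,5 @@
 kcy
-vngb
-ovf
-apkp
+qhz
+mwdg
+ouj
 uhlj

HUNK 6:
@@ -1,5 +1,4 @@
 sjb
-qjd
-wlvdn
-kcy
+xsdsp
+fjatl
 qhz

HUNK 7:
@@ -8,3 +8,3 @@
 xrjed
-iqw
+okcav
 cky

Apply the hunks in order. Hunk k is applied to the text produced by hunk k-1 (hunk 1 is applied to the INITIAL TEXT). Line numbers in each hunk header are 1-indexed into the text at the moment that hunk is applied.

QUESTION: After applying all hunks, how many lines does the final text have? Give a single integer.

Answer: 11

Derivation:
Hunk 1: at line 3 remove [pidp,upcp] add [sctp,kcy,ackri] -> 13 lines: sjb qjd jip zzjq sctp kcy ackri axmgf uhlj xrjed iqw cky mafkt
Hunk 2: at line 7 remove [axmgf] add [hvqg,apkp] -> 14 lines: sjb qjd jip zzjq sctp kcy ackri hvqg apkp uhlj xrjed iqw cky mafkt
Hunk 3: at line 2 remove [jip,zzjq,sctp] add [wlvdn] -> 12 lines: sjb qjd wlvdn kcy ackri hvqg apkp uhlj xrjed iqw cky mafkt
Hunk 4: at line 4 remove [ackri,hvqg] add [vngb,ovf] -> 12 lines: sjb qjd wlvdn kcy vngb ovf apkp uhlj xrjed iqw cky mafkt
Hunk 5: at line 4 remove [vngb,ovf,apkp] add [qhz,mwdg,ouj] -> 12 lines: sjb qjd wlvdn kcy qhz mwdg ouj uhlj xrjed iqw cky mafkt
Hunk 6: at line 1 remove [qjd,wlvdn,kcy] add [xsdsp,fjatl] -> 11 lines: sjb xsdsp fjatl qhz mwdg ouj uhlj xrjed iqw cky mafkt
Hunk 7: at line 8 remove [iqw] add [okcav] -> 11 lines: sjb xsdsp fjatl qhz mwdg ouj uhlj xrjed okcav cky mafkt
Final line count: 11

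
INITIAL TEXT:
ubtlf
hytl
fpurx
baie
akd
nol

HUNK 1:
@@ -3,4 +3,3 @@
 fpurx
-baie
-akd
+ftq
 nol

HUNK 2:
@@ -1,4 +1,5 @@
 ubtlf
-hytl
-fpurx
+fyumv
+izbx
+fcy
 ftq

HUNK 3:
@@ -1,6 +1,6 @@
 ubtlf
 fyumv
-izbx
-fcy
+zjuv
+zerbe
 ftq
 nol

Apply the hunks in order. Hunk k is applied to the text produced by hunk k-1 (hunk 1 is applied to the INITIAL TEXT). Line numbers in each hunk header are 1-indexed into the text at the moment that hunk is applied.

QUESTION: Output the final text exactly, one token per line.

Answer: ubtlf
fyumv
zjuv
zerbe
ftq
nol

Derivation:
Hunk 1: at line 3 remove [baie,akd] add [ftq] -> 5 lines: ubtlf hytl fpurx ftq nol
Hunk 2: at line 1 remove [hytl,fpurx] add [fyumv,izbx,fcy] -> 6 lines: ubtlf fyumv izbx fcy ftq nol
Hunk 3: at line 1 remove [izbx,fcy] add [zjuv,zerbe] -> 6 lines: ubtlf fyumv zjuv zerbe ftq nol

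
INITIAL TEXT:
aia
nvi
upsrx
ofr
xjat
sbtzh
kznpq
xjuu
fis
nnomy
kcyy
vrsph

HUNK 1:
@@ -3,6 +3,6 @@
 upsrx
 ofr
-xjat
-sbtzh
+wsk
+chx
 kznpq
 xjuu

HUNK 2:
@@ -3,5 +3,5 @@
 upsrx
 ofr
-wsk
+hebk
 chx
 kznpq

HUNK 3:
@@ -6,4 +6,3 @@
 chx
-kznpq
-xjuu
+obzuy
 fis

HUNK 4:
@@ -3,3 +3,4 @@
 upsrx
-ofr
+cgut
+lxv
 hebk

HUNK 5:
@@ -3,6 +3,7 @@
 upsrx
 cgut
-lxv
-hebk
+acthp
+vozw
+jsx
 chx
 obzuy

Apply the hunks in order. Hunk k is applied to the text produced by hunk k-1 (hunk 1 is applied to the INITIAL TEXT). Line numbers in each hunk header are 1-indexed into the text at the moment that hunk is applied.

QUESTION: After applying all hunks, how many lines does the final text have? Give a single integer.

Answer: 13

Derivation:
Hunk 1: at line 3 remove [xjat,sbtzh] add [wsk,chx] -> 12 lines: aia nvi upsrx ofr wsk chx kznpq xjuu fis nnomy kcyy vrsph
Hunk 2: at line 3 remove [wsk] add [hebk] -> 12 lines: aia nvi upsrx ofr hebk chx kznpq xjuu fis nnomy kcyy vrsph
Hunk 3: at line 6 remove [kznpq,xjuu] add [obzuy] -> 11 lines: aia nvi upsrx ofr hebk chx obzuy fis nnomy kcyy vrsph
Hunk 4: at line 3 remove [ofr] add [cgut,lxv] -> 12 lines: aia nvi upsrx cgut lxv hebk chx obzuy fis nnomy kcyy vrsph
Hunk 5: at line 3 remove [lxv,hebk] add [acthp,vozw,jsx] -> 13 lines: aia nvi upsrx cgut acthp vozw jsx chx obzuy fis nnomy kcyy vrsph
Final line count: 13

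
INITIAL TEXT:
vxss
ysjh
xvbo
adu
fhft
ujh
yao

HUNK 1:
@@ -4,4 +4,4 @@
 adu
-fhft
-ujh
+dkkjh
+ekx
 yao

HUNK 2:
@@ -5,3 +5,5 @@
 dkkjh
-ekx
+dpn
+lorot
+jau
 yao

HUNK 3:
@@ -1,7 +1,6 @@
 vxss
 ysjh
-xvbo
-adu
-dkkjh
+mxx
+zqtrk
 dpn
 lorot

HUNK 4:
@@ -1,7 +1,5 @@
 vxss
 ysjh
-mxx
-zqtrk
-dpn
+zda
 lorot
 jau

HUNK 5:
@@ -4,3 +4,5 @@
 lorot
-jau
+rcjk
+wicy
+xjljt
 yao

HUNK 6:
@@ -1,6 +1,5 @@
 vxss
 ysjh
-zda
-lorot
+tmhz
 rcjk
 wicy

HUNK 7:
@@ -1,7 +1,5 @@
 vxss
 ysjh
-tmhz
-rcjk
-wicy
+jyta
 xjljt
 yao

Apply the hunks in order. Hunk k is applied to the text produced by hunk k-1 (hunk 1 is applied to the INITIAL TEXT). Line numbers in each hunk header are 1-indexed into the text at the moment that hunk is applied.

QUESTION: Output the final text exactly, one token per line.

Hunk 1: at line 4 remove [fhft,ujh] add [dkkjh,ekx] -> 7 lines: vxss ysjh xvbo adu dkkjh ekx yao
Hunk 2: at line 5 remove [ekx] add [dpn,lorot,jau] -> 9 lines: vxss ysjh xvbo adu dkkjh dpn lorot jau yao
Hunk 3: at line 1 remove [xvbo,adu,dkkjh] add [mxx,zqtrk] -> 8 lines: vxss ysjh mxx zqtrk dpn lorot jau yao
Hunk 4: at line 1 remove [mxx,zqtrk,dpn] add [zda] -> 6 lines: vxss ysjh zda lorot jau yao
Hunk 5: at line 4 remove [jau] add [rcjk,wicy,xjljt] -> 8 lines: vxss ysjh zda lorot rcjk wicy xjljt yao
Hunk 6: at line 1 remove [zda,lorot] add [tmhz] -> 7 lines: vxss ysjh tmhz rcjk wicy xjljt yao
Hunk 7: at line 1 remove [tmhz,rcjk,wicy] add [jyta] -> 5 lines: vxss ysjh jyta xjljt yao

Answer: vxss
ysjh
jyta
xjljt
yao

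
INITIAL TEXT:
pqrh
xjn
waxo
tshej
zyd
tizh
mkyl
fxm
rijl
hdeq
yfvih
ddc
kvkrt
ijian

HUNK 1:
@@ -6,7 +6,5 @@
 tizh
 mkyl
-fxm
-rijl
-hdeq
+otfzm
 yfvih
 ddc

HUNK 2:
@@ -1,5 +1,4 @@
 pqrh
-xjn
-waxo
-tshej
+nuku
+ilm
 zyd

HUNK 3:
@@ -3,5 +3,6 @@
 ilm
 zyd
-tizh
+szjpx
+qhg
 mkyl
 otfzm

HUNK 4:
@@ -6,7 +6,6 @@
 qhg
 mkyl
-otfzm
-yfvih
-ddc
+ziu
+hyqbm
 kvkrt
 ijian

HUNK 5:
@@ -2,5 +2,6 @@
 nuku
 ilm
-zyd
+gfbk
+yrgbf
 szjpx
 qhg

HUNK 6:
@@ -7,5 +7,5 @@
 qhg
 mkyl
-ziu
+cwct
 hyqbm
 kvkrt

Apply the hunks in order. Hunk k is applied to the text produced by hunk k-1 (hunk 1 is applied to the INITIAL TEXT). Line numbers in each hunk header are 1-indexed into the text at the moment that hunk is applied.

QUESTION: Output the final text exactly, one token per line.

Hunk 1: at line 6 remove [fxm,rijl,hdeq] add [otfzm] -> 12 lines: pqrh xjn waxo tshej zyd tizh mkyl otfzm yfvih ddc kvkrt ijian
Hunk 2: at line 1 remove [xjn,waxo,tshej] add [nuku,ilm] -> 11 lines: pqrh nuku ilm zyd tizh mkyl otfzm yfvih ddc kvkrt ijian
Hunk 3: at line 3 remove [tizh] add [szjpx,qhg] -> 12 lines: pqrh nuku ilm zyd szjpx qhg mkyl otfzm yfvih ddc kvkrt ijian
Hunk 4: at line 6 remove [otfzm,yfvih,ddc] add [ziu,hyqbm] -> 11 lines: pqrh nuku ilm zyd szjpx qhg mkyl ziu hyqbm kvkrt ijian
Hunk 5: at line 2 remove [zyd] add [gfbk,yrgbf] -> 12 lines: pqrh nuku ilm gfbk yrgbf szjpx qhg mkyl ziu hyqbm kvkrt ijian
Hunk 6: at line 7 remove [ziu] add [cwct] -> 12 lines: pqrh nuku ilm gfbk yrgbf szjpx qhg mkyl cwct hyqbm kvkrt ijian

Answer: pqrh
nuku
ilm
gfbk
yrgbf
szjpx
qhg
mkyl
cwct
hyqbm
kvkrt
ijian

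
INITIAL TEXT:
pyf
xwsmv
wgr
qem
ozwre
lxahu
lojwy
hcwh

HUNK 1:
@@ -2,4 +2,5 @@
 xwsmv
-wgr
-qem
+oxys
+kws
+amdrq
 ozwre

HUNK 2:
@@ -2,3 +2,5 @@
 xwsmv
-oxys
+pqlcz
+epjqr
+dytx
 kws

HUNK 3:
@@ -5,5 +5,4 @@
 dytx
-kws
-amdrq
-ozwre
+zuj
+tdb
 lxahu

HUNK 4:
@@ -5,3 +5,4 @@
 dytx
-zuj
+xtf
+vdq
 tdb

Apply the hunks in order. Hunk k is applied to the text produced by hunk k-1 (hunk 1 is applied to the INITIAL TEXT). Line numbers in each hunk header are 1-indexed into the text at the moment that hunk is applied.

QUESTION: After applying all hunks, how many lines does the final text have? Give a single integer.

Hunk 1: at line 2 remove [wgr,qem] add [oxys,kws,amdrq] -> 9 lines: pyf xwsmv oxys kws amdrq ozwre lxahu lojwy hcwh
Hunk 2: at line 2 remove [oxys] add [pqlcz,epjqr,dytx] -> 11 lines: pyf xwsmv pqlcz epjqr dytx kws amdrq ozwre lxahu lojwy hcwh
Hunk 3: at line 5 remove [kws,amdrq,ozwre] add [zuj,tdb] -> 10 lines: pyf xwsmv pqlcz epjqr dytx zuj tdb lxahu lojwy hcwh
Hunk 4: at line 5 remove [zuj] add [xtf,vdq] -> 11 lines: pyf xwsmv pqlcz epjqr dytx xtf vdq tdb lxahu lojwy hcwh
Final line count: 11

Answer: 11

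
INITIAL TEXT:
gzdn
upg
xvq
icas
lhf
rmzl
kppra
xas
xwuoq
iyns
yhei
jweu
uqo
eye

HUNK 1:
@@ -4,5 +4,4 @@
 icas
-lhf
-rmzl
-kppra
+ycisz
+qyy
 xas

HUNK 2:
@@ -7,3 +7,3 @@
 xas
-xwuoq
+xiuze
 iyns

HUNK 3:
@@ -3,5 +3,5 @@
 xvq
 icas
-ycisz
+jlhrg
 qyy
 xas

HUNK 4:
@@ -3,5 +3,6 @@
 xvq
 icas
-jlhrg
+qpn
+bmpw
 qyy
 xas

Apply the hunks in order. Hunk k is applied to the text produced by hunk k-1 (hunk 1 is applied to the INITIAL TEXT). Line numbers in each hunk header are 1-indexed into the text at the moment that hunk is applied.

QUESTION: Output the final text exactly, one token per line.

Hunk 1: at line 4 remove [lhf,rmzl,kppra] add [ycisz,qyy] -> 13 lines: gzdn upg xvq icas ycisz qyy xas xwuoq iyns yhei jweu uqo eye
Hunk 2: at line 7 remove [xwuoq] add [xiuze] -> 13 lines: gzdn upg xvq icas ycisz qyy xas xiuze iyns yhei jweu uqo eye
Hunk 3: at line 3 remove [ycisz] add [jlhrg] -> 13 lines: gzdn upg xvq icas jlhrg qyy xas xiuze iyns yhei jweu uqo eye
Hunk 4: at line 3 remove [jlhrg] add [qpn,bmpw] -> 14 lines: gzdn upg xvq icas qpn bmpw qyy xas xiuze iyns yhei jweu uqo eye

Answer: gzdn
upg
xvq
icas
qpn
bmpw
qyy
xas
xiuze
iyns
yhei
jweu
uqo
eye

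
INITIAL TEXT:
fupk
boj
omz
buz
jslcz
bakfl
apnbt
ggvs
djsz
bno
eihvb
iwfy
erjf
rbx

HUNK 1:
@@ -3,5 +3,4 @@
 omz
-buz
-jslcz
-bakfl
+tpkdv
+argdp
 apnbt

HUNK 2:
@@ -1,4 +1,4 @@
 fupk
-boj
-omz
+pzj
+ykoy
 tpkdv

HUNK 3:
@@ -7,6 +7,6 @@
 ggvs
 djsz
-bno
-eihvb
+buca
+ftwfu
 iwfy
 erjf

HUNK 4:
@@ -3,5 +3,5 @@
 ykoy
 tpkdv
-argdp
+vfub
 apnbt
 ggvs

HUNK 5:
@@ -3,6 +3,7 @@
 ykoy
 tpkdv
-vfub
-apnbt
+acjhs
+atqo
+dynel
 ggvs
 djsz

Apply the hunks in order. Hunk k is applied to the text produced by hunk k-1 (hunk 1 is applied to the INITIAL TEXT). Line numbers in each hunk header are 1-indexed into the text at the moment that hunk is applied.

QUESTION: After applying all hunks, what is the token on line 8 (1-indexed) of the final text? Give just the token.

Hunk 1: at line 3 remove [buz,jslcz,bakfl] add [tpkdv,argdp] -> 13 lines: fupk boj omz tpkdv argdp apnbt ggvs djsz bno eihvb iwfy erjf rbx
Hunk 2: at line 1 remove [boj,omz] add [pzj,ykoy] -> 13 lines: fupk pzj ykoy tpkdv argdp apnbt ggvs djsz bno eihvb iwfy erjf rbx
Hunk 3: at line 7 remove [bno,eihvb] add [buca,ftwfu] -> 13 lines: fupk pzj ykoy tpkdv argdp apnbt ggvs djsz buca ftwfu iwfy erjf rbx
Hunk 4: at line 3 remove [argdp] add [vfub] -> 13 lines: fupk pzj ykoy tpkdv vfub apnbt ggvs djsz buca ftwfu iwfy erjf rbx
Hunk 5: at line 3 remove [vfub,apnbt] add [acjhs,atqo,dynel] -> 14 lines: fupk pzj ykoy tpkdv acjhs atqo dynel ggvs djsz buca ftwfu iwfy erjf rbx
Final line 8: ggvs

Answer: ggvs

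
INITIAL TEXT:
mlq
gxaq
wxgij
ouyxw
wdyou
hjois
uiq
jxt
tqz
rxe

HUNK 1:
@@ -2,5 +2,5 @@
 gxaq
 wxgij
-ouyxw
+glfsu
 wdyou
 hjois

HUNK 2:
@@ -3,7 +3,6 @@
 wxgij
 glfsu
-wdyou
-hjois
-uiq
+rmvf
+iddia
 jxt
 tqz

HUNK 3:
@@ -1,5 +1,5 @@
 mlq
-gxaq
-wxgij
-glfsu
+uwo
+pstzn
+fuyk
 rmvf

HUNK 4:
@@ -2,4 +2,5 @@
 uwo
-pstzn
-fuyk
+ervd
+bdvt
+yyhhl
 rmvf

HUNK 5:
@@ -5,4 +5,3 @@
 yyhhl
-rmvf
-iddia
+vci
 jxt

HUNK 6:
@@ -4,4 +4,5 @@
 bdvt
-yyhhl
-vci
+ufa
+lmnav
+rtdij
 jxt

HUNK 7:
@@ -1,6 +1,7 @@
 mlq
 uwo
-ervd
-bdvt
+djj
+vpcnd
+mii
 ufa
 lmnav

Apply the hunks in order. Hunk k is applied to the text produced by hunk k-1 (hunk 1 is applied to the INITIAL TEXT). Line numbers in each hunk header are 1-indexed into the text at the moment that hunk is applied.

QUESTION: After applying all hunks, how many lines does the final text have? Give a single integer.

Answer: 11

Derivation:
Hunk 1: at line 2 remove [ouyxw] add [glfsu] -> 10 lines: mlq gxaq wxgij glfsu wdyou hjois uiq jxt tqz rxe
Hunk 2: at line 3 remove [wdyou,hjois,uiq] add [rmvf,iddia] -> 9 lines: mlq gxaq wxgij glfsu rmvf iddia jxt tqz rxe
Hunk 3: at line 1 remove [gxaq,wxgij,glfsu] add [uwo,pstzn,fuyk] -> 9 lines: mlq uwo pstzn fuyk rmvf iddia jxt tqz rxe
Hunk 4: at line 2 remove [pstzn,fuyk] add [ervd,bdvt,yyhhl] -> 10 lines: mlq uwo ervd bdvt yyhhl rmvf iddia jxt tqz rxe
Hunk 5: at line 5 remove [rmvf,iddia] add [vci] -> 9 lines: mlq uwo ervd bdvt yyhhl vci jxt tqz rxe
Hunk 6: at line 4 remove [yyhhl,vci] add [ufa,lmnav,rtdij] -> 10 lines: mlq uwo ervd bdvt ufa lmnav rtdij jxt tqz rxe
Hunk 7: at line 1 remove [ervd,bdvt] add [djj,vpcnd,mii] -> 11 lines: mlq uwo djj vpcnd mii ufa lmnav rtdij jxt tqz rxe
Final line count: 11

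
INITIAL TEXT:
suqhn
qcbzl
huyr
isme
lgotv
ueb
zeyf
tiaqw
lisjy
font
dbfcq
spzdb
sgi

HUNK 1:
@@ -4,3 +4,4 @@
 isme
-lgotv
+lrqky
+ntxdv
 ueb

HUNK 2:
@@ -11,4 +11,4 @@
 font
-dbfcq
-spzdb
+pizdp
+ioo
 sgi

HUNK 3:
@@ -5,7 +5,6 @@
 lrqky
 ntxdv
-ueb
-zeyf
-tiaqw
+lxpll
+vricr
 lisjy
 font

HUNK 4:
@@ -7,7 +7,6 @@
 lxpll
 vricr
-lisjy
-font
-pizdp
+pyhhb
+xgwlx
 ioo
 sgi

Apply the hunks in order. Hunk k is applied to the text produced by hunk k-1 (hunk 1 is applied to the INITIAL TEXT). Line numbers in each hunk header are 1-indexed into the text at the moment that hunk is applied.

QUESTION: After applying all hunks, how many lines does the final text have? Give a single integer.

Hunk 1: at line 4 remove [lgotv] add [lrqky,ntxdv] -> 14 lines: suqhn qcbzl huyr isme lrqky ntxdv ueb zeyf tiaqw lisjy font dbfcq spzdb sgi
Hunk 2: at line 11 remove [dbfcq,spzdb] add [pizdp,ioo] -> 14 lines: suqhn qcbzl huyr isme lrqky ntxdv ueb zeyf tiaqw lisjy font pizdp ioo sgi
Hunk 3: at line 5 remove [ueb,zeyf,tiaqw] add [lxpll,vricr] -> 13 lines: suqhn qcbzl huyr isme lrqky ntxdv lxpll vricr lisjy font pizdp ioo sgi
Hunk 4: at line 7 remove [lisjy,font,pizdp] add [pyhhb,xgwlx] -> 12 lines: suqhn qcbzl huyr isme lrqky ntxdv lxpll vricr pyhhb xgwlx ioo sgi
Final line count: 12

Answer: 12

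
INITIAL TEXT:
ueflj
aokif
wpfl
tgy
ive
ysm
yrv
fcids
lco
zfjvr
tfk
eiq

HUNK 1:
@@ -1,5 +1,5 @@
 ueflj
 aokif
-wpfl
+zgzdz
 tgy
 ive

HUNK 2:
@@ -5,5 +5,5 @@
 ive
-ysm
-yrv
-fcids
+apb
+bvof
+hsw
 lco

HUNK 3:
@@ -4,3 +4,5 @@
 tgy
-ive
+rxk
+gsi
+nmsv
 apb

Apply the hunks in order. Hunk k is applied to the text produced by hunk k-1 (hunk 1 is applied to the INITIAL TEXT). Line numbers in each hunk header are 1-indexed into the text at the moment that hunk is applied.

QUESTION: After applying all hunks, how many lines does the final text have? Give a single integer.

Answer: 14

Derivation:
Hunk 1: at line 1 remove [wpfl] add [zgzdz] -> 12 lines: ueflj aokif zgzdz tgy ive ysm yrv fcids lco zfjvr tfk eiq
Hunk 2: at line 5 remove [ysm,yrv,fcids] add [apb,bvof,hsw] -> 12 lines: ueflj aokif zgzdz tgy ive apb bvof hsw lco zfjvr tfk eiq
Hunk 3: at line 4 remove [ive] add [rxk,gsi,nmsv] -> 14 lines: ueflj aokif zgzdz tgy rxk gsi nmsv apb bvof hsw lco zfjvr tfk eiq
Final line count: 14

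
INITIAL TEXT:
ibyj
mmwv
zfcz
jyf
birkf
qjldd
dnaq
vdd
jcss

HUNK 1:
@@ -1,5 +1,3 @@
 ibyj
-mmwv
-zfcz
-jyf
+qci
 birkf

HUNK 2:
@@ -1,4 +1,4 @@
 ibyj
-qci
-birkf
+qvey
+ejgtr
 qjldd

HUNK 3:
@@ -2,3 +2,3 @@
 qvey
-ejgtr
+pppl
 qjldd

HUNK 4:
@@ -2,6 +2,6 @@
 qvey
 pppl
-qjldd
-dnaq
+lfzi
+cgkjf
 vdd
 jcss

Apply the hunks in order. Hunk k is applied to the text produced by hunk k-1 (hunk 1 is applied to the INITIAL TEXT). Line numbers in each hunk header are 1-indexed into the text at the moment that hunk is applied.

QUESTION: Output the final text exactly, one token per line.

Hunk 1: at line 1 remove [mmwv,zfcz,jyf] add [qci] -> 7 lines: ibyj qci birkf qjldd dnaq vdd jcss
Hunk 2: at line 1 remove [qci,birkf] add [qvey,ejgtr] -> 7 lines: ibyj qvey ejgtr qjldd dnaq vdd jcss
Hunk 3: at line 2 remove [ejgtr] add [pppl] -> 7 lines: ibyj qvey pppl qjldd dnaq vdd jcss
Hunk 4: at line 2 remove [qjldd,dnaq] add [lfzi,cgkjf] -> 7 lines: ibyj qvey pppl lfzi cgkjf vdd jcss

Answer: ibyj
qvey
pppl
lfzi
cgkjf
vdd
jcss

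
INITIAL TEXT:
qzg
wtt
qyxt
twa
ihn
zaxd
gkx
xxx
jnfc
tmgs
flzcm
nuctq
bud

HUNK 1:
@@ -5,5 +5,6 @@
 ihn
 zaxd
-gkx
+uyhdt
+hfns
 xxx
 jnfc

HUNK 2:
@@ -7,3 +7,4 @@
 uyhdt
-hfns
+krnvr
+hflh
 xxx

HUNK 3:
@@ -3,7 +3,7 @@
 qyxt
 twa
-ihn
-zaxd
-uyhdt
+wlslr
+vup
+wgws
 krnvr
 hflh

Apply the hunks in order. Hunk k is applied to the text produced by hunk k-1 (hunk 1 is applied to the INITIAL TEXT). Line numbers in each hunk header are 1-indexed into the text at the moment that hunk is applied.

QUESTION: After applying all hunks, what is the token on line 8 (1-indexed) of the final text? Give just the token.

Hunk 1: at line 5 remove [gkx] add [uyhdt,hfns] -> 14 lines: qzg wtt qyxt twa ihn zaxd uyhdt hfns xxx jnfc tmgs flzcm nuctq bud
Hunk 2: at line 7 remove [hfns] add [krnvr,hflh] -> 15 lines: qzg wtt qyxt twa ihn zaxd uyhdt krnvr hflh xxx jnfc tmgs flzcm nuctq bud
Hunk 3: at line 3 remove [ihn,zaxd,uyhdt] add [wlslr,vup,wgws] -> 15 lines: qzg wtt qyxt twa wlslr vup wgws krnvr hflh xxx jnfc tmgs flzcm nuctq bud
Final line 8: krnvr

Answer: krnvr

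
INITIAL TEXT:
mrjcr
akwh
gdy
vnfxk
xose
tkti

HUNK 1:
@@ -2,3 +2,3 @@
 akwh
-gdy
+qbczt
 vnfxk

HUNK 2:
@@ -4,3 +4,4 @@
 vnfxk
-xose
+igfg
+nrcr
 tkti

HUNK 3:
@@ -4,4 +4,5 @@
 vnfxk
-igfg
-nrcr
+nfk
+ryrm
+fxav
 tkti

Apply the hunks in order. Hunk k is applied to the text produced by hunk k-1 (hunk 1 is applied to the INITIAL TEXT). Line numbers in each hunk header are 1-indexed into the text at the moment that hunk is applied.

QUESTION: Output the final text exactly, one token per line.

Hunk 1: at line 2 remove [gdy] add [qbczt] -> 6 lines: mrjcr akwh qbczt vnfxk xose tkti
Hunk 2: at line 4 remove [xose] add [igfg,nrcr] -> 7 lines: mrjcr akwh qbczt vnfxk igfg nrcr tkti
Hunk 3: at line 4 remove [igfg,nrcr] add [nfk,ryrm,fxav] -> 8 lines: mrjcr akwh qbczt vnfxk nfk ryrm fxav tkti

Answer: mrjcr
akwh
qbczt
vnfxk
nfk
ryrm
fxav
tkti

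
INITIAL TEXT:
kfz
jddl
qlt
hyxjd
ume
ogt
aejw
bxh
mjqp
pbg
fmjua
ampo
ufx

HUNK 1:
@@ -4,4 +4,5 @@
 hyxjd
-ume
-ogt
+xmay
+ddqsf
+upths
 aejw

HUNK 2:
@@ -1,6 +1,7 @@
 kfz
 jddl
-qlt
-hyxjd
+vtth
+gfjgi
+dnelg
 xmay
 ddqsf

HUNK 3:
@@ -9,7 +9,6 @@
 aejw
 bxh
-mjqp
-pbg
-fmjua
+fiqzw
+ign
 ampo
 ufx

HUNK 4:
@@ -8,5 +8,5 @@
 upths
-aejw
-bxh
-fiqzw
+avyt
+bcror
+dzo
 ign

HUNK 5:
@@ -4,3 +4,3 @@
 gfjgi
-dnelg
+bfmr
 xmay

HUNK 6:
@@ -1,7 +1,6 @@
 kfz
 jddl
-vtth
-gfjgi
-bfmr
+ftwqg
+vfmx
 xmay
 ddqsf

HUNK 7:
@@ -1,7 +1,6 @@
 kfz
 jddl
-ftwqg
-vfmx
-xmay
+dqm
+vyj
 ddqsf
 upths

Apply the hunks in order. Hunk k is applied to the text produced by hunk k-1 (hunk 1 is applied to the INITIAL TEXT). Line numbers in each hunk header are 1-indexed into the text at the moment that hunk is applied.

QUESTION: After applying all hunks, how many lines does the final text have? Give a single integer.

Answer: 12

Derivation:
Hunk 1: at line 4 remove [ume,ogt] add [xmay,ddqsf,upths] -> 14 lines: kfz jddl qlt hyxjd xmay ddqsf upths aejw bxh mjqp pbg fmjua ampo ufx
Hunk 2: at line 1 remove [qlt,hyxjd] add [vtth,gfjgi,dnelg] -> 15 lines: kfz jddl vtth gfjgi dnelg xmay ddqsf upths aejw bxh mjqp pbg fmjua ampo ufx
Hunk 3: at line 9 remove [mjqp,pbg,fmjua] add [fiqzw,ign] -> 14 lines: kfz jddl vtth gfjgi dnelg xmay ddqsf upths aejw bxh fiqzw ign ampo ufx
Hunk 4: at line 8 remove [aejw,bxh,fiqzw] add [avyt,bcror,dzo] -> 14 lines: kfz jddl vtth gfjgi dnelg xmay ddqsf upths avyt bcror dzo ign ampo ufx
Hunk 5: at line 4 remove [dnelg] add [bfmr] -> 14 lines: kfz jddl vtth gfjgi bfmr xmay ddqsf upths avyt bcror dzo ign ampo ufx
Hunk 6: at line 1 remove [vtth,gfjgi,bfmr] add [ftwqg,vfmx] -> 13 lines: kfz jddl ftwqg vfmx xmay ddqsf upths avyt bcror dzo ign ampo ufx
Hunk 7: at line 1 remove [ftwqg,vfmx,xmay] add [dqm,vyj] -> 12 lines: kfz jddl dqm vyj ddqsf upths avyt bcror dzo ign ampo ufx
Final line count: 12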